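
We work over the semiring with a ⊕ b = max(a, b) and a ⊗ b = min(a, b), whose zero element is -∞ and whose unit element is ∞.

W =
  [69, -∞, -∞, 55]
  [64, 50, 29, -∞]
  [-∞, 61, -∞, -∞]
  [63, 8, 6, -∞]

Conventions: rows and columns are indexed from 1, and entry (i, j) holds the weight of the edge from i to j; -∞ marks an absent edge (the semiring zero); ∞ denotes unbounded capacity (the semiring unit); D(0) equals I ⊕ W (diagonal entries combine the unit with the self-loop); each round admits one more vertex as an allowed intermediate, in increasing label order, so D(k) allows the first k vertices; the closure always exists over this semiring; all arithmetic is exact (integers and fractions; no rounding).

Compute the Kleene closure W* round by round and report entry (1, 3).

D(0):
  [∞, -∞, -∞, 55]
  [64, ∞, 29, -∞]
  [-∞, 61, ∞, -∞]
  [63, 8, 6, ∞]
D(1):
  [∞, -∞, -∞, 55]
  [64, ∞, 29, 55]
  [-∞, 61, ∞, -∞]
  [63, 8, 6, ∞]
D(2):
  [∞, -∞, -∞, 55]
  [64, ∞, 29, 55]
  [61, 61, ∞, 55]
  [63, 8, 8, ∞]
D(3):
  [∞, -∞, -∞, 55]
  [64, ∞, 29, 55]
  [61, 61, ∞, 55]
  [63, 8, 8, ∞]
D(4):
  [∞, 8, 8, 55]
  [64, ∞, 29, 55]
  [61, 61, ∞, 55]
  [63, 8, 8, ∞]
Answer: W*[1][3] = 8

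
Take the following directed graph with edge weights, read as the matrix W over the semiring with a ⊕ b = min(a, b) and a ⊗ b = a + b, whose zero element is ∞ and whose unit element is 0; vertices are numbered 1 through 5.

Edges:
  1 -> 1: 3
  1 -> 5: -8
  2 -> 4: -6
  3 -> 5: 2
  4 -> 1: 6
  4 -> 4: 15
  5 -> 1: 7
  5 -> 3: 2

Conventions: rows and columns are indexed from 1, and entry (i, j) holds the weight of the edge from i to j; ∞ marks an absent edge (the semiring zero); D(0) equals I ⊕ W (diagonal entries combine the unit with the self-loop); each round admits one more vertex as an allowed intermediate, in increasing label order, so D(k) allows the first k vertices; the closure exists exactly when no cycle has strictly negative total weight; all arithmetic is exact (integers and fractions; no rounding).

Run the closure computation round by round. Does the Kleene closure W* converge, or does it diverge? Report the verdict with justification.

D(0):
  [0, ∞, ∞, ∞, -8]
  [∞, 0, ∞, -6, ∞]
  [∞, ∞, 0, ∞, 2]
  [6, ∞, ∞, 0, ∞]
  [7, ∞, 2, ∞, 0]
Detection: at round 1, diagonal entry (5, 5) turns strictly negative.
Key observation: the cycle 5->1->5 has total weight 7 + (-8), which is strictly negative.
Answer: DIVERGES — negative cycle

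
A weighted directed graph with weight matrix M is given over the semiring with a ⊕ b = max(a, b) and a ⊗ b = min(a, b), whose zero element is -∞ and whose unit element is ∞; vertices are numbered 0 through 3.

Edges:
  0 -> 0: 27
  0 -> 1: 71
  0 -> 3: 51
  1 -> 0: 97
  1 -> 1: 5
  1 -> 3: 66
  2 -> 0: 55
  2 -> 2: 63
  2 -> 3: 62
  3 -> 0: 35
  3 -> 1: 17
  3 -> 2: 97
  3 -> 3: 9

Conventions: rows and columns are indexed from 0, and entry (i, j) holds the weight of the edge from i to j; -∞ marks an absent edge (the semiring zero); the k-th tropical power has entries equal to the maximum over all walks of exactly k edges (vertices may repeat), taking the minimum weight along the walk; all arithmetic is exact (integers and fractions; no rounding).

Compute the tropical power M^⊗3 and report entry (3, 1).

M^⊗2:
  [71, 27, 51, 66]
  [35, 71, 66, 51]
  [55, 55, 63, 62]
  [55, 35, 63, 62]
M^⊗3:
  [51, 71, 66, 51]
  [71, 35, 63, 66]
  [55, 55, 63, 62]
  [55, 55, 63, 62]
Key observation: the optimum is the walk 3->2->0->1, with weight 97 min 55 min 71 = 55.
Optimal value attained by: walk 3->2->0->1.
Answer: (M^⊗3)[3][1] = 55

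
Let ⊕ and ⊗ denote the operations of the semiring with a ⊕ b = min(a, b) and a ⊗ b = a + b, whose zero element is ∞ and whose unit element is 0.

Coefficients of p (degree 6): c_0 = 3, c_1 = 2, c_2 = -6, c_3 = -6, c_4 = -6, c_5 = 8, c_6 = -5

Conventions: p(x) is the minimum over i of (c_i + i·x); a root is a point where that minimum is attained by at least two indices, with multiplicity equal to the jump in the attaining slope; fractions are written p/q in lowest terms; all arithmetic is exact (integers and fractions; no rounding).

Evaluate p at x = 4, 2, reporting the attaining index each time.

p(4) = min(3+0·4=3, 2+1·4=6, -6+2·4=2, -6+3·4=6, -6+4·4=10, 8+5·4=28, -5+6·4=19) = 2 (attained by i=2)
p(2) = min(3+0·2=3, 2+1·2=4, -6+2·2=-2, -6+3·2=0, -6+4·2=2, 8+5·2=18, -5+6·2=7) = -2 (attained by i=2)
Answer: p(4) = 2; p(2) = -2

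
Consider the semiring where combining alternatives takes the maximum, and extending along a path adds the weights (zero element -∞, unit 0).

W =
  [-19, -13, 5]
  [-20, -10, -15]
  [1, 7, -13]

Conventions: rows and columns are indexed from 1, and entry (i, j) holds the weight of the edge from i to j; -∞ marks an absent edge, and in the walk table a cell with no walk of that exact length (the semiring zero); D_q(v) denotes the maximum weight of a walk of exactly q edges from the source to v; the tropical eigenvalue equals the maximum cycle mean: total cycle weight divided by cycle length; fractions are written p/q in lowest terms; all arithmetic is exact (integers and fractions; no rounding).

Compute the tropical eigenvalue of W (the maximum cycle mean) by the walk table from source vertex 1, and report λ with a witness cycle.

q=0: [0, -∞, -∞]
q=1: [-19, -13, 5]
q=2: [6, 12, -8]
q=3: [-7, 2, 11]
Optimal cycle mean attained by: cycle 1->3->1, total 5 + 1, length 2.
Answer: λ = 3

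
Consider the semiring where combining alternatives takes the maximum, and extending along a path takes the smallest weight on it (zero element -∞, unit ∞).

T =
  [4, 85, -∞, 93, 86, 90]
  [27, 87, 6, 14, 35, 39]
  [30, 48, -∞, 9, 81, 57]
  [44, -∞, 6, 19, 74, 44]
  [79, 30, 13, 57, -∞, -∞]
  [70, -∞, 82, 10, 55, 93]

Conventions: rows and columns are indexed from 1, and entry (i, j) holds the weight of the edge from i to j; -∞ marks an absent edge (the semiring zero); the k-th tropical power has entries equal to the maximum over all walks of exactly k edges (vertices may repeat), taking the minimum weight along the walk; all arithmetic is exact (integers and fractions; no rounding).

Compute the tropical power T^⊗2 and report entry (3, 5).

T^⊗2:
  [79, 85, 82, 57, 74, 90]
  [39, 87, 39, 35, 39, 39]
  [79, 48, 57, 57, 55, 57]
  [74, 44, 44, 57, 44, 44]
  [44, 79, 6, 79, 79, 79]
  [70, 70, 82, 70, 81, 93]
Key observation: the optimum is the walk 3->6->5, with weight 57 min 55 = 55.
Optimal value attained by: walk 3->6->5.
Answer: (T^⊗2)[3][5] = 55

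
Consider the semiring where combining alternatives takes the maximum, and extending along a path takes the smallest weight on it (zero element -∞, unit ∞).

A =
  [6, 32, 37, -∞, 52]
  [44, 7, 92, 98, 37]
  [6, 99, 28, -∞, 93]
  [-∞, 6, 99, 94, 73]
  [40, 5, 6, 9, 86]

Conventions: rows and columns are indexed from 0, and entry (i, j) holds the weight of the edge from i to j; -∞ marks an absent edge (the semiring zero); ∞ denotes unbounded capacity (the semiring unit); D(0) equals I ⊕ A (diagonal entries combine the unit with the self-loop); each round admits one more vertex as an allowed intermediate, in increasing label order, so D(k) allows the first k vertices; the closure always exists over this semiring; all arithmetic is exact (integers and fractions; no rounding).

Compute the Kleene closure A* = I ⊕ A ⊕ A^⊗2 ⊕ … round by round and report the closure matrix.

D(0):
  [∞, 32, 37, -∞, 52]
  [44, ∞, 92, 98, 37]
  [6, 99, ∞, -∞, 93]
  [-∞, 6, 99, ∞, 73]
  [40, 5, 6, 9, ∞]
D(1):
  [∞, 32, 37, -∞, 52]
  [44, ∞, 92, 98, 44]
  [6, 99, ∞, -∞, 93]
  [-∞, 6, 99, ∞, 73]
  [40, 32, 37, 9, ∞]
D(2):
  [∞, 32, 37, 32, 52]
  [44, ∞, 92, 98, 44]
  [44, 99, ∞, 98, 93]
  [6, 6, 99, ∞, 73]
  [40, 32, 37, 32, ∞]
D(3):
  [∞, 37, 37, 37, 52]
  [44, ∞, 92, 98, 92]
  [44, 99, ∞, 98, 93]
  [44, 99, 99, ∞, 93]
  [40, 37, 37, 37, ∞]
D(4):
  [∞, 37, 37, 37, 52]
  [44, ∞, 98, 98, 93]
  [44, 99, ∞, 98, 93]
  [44, 99, 99, ∞, 93]
  [40, 37, 37, 37, ∞]
D(5):
  [∞, 37, 37, 37, 52]
  [44, ∞, 98, 98, 93]
  [44, 99, ∞, 98, 93]
  [44, 99, 99, ∞, 93]
  [40, 37, 37, 37, ∞]
Answer: A* = [[∞, 37, 37, 37, 52], [44, ∞, 98, 98, 93], [44, 99, ∞, 98, 93], [44, 99, 99, ∞, 93], [40, 37, 37, 37, ∞]]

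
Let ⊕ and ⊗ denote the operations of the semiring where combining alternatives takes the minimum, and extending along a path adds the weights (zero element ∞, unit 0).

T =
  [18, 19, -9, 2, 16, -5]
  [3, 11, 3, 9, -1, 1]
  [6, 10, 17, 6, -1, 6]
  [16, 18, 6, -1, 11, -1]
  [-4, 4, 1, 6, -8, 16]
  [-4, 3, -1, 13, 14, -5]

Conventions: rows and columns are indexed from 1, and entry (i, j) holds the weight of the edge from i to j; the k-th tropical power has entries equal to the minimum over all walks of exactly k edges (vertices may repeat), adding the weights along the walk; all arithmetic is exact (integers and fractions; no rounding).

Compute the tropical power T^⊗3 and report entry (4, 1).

T^⊗2:
  [-9, -2, -6, -3, -10, -10]
  [-5, 3, -6, 5, -9, -4]
  [-5, 3, -3, 5, -9, 1]
  [-5, 2, -2, -2, 3, -6]
  [-12, -4, -13, -2, -16, -9]
  [-9, -2, -13, -2, -2, -10]
T^⊗3:
  [-14, -7, -18, -7, -18, -15]
  [-13, -5, -14, -3, -17, -10]
  [-13, -5, -14, -3, -17, -10]
  [-10, -3, -14, -3, -5, -11]
  [-20, -12, -21, -10, -24, -17]
  [-14, -7, -18, -7, -14, -15]
Key observation: the optimum is the walk 4->6->6->1, with weight (-1) + (-5) + (-4) = -10.
Optimal value attained by: walk 4->6->6->1.
Answer: (T^⊗3)[4][1] = -10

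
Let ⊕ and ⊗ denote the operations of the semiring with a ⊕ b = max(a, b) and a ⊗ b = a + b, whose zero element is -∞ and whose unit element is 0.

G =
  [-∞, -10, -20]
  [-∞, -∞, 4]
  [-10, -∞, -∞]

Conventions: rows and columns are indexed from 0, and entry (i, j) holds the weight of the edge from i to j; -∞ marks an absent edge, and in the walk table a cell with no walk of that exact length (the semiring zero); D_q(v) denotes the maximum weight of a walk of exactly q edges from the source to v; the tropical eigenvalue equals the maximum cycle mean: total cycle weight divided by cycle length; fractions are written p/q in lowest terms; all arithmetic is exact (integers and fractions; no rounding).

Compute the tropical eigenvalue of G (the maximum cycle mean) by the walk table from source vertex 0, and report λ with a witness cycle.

q=0: [0, -∞, -∞]
q=1: [-∞, -10, -20]
q=2: [-30, -∞, -6]
q=3: [-16, -40, -50]
Optimal cycle mean attained by: cycle 0->1->2->0, total (-10) + 4 + (-10), length 3.
Answer: λ = -16/3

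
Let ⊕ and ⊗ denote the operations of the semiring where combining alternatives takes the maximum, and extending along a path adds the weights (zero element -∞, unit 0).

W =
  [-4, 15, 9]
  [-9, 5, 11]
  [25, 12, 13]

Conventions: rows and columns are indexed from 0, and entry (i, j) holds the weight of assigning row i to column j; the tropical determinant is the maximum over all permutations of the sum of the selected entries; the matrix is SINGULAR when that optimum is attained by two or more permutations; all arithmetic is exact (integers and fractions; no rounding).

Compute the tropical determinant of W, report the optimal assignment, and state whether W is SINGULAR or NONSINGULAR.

σ = (0, 1, 2): (-4) + 5 + 13 = 14
σ = (0, 2, 1): (-4) + 11 + 12 = 19
σ = (1, 0, 2): 15 + (-9) + 13 = 19
σ = (1, 2, 0): 15 + 11 + 25 = 51
σ = (2, 0, 1): 9 + (-9) + 12 = 12
σ = (2, 1, 0): 9 + 5 + 25 = 39
Optimal value attained by: σ = (1, 2, 0).
Answer: det⊕(W) = 51; verdict: NONSINGULAR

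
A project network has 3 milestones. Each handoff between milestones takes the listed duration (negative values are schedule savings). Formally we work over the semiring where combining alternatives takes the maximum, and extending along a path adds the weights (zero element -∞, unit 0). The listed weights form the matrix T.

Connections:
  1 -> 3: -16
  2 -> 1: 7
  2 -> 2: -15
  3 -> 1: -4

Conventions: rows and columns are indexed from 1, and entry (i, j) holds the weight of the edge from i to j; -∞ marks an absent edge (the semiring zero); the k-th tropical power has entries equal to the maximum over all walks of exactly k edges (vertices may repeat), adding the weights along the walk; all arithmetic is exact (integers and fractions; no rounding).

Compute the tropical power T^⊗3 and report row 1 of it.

T^⊗2:
  [-20, -∞, -∞]
  [-8, -30, -9]
  [-∞, -∞, -20]
T^⊗3:
  [-∞, -∞, -36]
  [-13, -45, -24]
  [-24, -∞, -∞]
Answer: row 1 of T^⊗3 = [-∞, -∞, -36]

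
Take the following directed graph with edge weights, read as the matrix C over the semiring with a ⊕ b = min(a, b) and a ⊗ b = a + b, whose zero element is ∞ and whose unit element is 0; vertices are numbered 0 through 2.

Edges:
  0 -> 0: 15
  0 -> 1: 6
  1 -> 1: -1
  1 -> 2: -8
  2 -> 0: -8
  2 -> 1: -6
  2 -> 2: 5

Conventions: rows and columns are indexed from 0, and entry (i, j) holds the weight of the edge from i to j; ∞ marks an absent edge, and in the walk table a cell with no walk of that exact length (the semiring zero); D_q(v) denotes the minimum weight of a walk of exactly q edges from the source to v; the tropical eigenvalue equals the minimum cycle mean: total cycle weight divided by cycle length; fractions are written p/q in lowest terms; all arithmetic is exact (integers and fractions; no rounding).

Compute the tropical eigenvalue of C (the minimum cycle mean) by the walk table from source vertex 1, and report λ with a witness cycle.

q=0: [∞, 0, ∞]
q=1: [∞, -1, -8]
q=2: [-16, -14, -9]
q=3: [-17, -15, -22]
Optimal cycle mean attained by: cycle 1->2->1, total (-8) + (-6), length 2.
Answer: λ = -7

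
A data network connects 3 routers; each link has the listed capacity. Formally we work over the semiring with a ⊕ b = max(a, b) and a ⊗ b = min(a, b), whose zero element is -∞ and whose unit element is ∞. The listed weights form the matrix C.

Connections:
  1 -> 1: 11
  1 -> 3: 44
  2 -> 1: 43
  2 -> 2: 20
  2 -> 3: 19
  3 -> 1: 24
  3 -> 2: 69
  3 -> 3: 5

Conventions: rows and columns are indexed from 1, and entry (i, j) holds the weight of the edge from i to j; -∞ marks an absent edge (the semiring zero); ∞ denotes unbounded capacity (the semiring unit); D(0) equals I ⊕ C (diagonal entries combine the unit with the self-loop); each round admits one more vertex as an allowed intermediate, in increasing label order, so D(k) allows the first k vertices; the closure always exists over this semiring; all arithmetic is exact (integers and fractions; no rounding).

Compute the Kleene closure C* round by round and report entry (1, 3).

D(0):
  [∞, -∞, 44]
  [43, ∞, 19]
  [24, 69, ∞]
D(1):
  [∞, -∞, 44]
  [43, ∞, 43]
  [24, 69, ∞]
D(2):
  [∞, -∞, 44]
  [43, ∞, 43]
  [43, 69, ∞]
D(3):
  [∞, 44, 44]
  [43, ∞, 43]
  [43, 69, ∞]
Answer: C*[1][3] = 44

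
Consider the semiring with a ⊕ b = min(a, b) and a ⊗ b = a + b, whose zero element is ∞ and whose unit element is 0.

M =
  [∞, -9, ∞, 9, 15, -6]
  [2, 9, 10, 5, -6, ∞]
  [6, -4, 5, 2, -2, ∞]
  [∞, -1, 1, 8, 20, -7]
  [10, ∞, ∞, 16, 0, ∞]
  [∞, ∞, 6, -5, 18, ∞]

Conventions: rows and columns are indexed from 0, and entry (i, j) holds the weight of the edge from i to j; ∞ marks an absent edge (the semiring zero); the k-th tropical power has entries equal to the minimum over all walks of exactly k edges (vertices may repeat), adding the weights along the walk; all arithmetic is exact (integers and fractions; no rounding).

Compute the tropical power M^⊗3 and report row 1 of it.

M^⊗2:
  [-7, 0, 0, -11, -15, 2]
  [4, -7, 6, 10, -6, -4]
  [-2, -3, 3, 1, -10, -5]
  [1, -3, -1, -12, -7, 1]
  [10, 1, 17, 16, 0, 4]
  [12, -6, -4, 3, 4, -12]
M^⊗3:
  [-5, -16, -10, -3, -15, -18]
  [-5, -5, 2, -9, -13, -2]
  [-1, -11, 1, -10, -10, -8]
  [-1, -13, -11, -4, -9, -19]
  [3, 1, 10, -1, -5, 4]
  [-4, -8, -6, -17, -12, -4]
Answer: row 1 of M^⊗3 = [-5, -5, 2, -9, -13, -2]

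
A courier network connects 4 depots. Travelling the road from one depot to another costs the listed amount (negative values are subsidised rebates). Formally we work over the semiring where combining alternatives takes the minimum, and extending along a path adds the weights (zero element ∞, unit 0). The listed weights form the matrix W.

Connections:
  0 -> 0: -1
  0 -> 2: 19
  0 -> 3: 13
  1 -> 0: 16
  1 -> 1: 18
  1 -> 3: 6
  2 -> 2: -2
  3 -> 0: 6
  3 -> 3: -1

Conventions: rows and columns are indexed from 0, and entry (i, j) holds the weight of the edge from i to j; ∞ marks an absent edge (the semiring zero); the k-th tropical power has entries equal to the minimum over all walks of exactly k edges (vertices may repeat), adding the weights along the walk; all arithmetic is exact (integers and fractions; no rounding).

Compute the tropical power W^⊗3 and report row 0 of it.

W^⊗2:
  [-2, ∞, 17, 12]
  [12, 36, 35, 5]
  [∞, ∞, -4, ∞]
  [5, ∞, 25, -2]
W^⊗3:
  [-3, ∞, 15, 11]
  [11, 54, 31, 4]
  [∞, ∞, -6, ∞]
  [4, ∞, 23, -3]
Answer: row 0 of W^⊗3 = [-3, ∞, 15, 11]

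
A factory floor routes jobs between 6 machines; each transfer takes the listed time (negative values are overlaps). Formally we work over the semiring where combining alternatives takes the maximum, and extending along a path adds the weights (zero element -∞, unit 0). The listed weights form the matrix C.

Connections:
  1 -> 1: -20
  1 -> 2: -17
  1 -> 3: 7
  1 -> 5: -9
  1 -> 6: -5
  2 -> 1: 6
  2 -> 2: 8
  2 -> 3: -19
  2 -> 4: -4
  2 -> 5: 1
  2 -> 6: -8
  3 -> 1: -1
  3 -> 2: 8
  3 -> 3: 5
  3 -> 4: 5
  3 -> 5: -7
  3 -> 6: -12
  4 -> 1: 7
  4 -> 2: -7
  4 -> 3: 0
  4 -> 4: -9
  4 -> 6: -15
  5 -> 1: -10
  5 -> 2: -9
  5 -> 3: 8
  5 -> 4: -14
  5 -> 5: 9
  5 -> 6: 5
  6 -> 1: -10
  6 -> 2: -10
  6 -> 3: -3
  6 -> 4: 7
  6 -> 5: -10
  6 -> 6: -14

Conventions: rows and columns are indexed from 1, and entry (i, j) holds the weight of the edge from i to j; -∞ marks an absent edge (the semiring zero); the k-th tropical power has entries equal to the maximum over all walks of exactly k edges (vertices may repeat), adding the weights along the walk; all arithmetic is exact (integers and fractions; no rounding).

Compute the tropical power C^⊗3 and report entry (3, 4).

C^⊗2:
  [6, 15, 12, 12, 0, -4]
  [14, 16, 13, 4, 10, 6]
  [14, 16, 10, 10, 9, 0]
  [-1, 8, 14, 5, -2, 2]
  [7, 16, 17, 13, 18, 14]
  [14, 5, 7, 2, -1, -5]
C^⊗3:
  [21, 23, 17, 17, 16, 7]
  [22, 24, 21, 18, 19, 15]
  [22, 24, 21, 15, 18, 14]
  [14, 22, 19, 19, 9, 3]
  [22, 25, 26, 22, 27, 23]
  [11, 15, 21, 12, 8, 9]
Key observation: the optimum is the walk 3->3->3->4, with weight 5 + 5 + 5 = 15.
Optimal value attained by: walk 3->3->3->4.
Answer: (C^⊗3)[3][4] = 15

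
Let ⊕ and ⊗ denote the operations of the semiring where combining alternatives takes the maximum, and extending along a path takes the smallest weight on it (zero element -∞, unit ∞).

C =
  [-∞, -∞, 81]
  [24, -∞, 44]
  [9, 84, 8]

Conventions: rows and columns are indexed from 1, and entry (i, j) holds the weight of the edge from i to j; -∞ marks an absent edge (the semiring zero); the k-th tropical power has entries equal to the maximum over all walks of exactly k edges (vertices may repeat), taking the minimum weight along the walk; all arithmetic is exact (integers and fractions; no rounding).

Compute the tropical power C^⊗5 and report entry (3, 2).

C^⊗2:
  [9, 81, 8]
  [9, 44, 24]
  [24, 8, 44]
C^⊗3:
  [24, 8, 44]
  [24, 24, 44]
  [9, 44, 24]
C^⊗4:
  [9, 44, 24]
  [24, 44, 24]
  [24, 24, 44]
C^⊗5:
  [24, 24, 44]
  [24, 24, 44]
  [24, 44, 24]
Key observation: the optimum is the walk 3->2->3->2->3->2, with weight 84 min 44 min 84 min 44 min 84 = 44.
Optimal value attained by: walk 3->2->3->2->3->2.
Answer: (C^⊗5)[3][2] = 44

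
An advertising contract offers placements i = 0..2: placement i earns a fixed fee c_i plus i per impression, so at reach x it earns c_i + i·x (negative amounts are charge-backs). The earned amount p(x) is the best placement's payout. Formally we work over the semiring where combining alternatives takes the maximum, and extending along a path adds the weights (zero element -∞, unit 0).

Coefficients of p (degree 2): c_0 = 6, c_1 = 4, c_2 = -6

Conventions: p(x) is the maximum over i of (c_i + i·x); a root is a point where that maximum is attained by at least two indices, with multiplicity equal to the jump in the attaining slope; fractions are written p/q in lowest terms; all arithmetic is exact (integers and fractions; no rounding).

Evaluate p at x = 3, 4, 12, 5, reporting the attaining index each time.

p(3) = max(6+0·3=6, 4+1·3=7, -6+2·3=0) = 7 (attained by i=1)
p(4) = max(6+0·4=6, 4+1·4=8, -6+2·4=2) = 8 (attained by i=1)
p(12) = max(6+0·12=6, 4+1·12=16, -6+2·12=18) = 18 (attained by i=2)
p(5) = max(6+0·5=6, 4+1·5=9, -6+2·5=4) = 9 (attained by i=1)
Answer: p(3) = 7; p(4) = 8; p(12) = 18; p(5) = 9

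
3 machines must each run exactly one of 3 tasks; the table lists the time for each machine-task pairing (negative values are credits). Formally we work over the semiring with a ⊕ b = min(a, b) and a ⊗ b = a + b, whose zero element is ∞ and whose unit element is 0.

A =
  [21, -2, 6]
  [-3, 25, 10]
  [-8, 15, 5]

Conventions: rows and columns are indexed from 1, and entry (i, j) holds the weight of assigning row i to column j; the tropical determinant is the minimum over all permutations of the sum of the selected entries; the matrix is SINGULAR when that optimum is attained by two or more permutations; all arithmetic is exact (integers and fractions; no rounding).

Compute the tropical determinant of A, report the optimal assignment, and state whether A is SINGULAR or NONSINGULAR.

σ = (1, 2, 3): 21 + 25 + 5 = 51
σ = (1, 3, 2): 21 + 10 + 15 = 46
σ = (2, 1, 3): (-2) + (-3) + 5 = 0
σ = (2, 3, 1): (-2) + 10 + (-8) = 0
σ = (3, 1, 2): 6 + (-3) + 15 = 18
σ = (3, 2, 1): 6 + 25 + (-8) = 23
Optimal value attained by: σ = (2, 1, 3).
Answer: det⊕(A) = 0; verdict: SINGULAR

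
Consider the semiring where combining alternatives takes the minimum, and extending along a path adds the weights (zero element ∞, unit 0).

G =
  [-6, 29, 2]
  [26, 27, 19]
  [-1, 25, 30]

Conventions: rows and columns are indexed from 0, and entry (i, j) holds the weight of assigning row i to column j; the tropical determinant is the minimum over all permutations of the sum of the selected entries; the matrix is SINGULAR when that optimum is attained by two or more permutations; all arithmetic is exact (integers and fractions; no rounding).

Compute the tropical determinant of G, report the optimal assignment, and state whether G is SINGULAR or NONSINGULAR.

σ = (0, 1, 2): (-6) + 27 + 30 = 51
σ = (0, 2, 1): (-6) + 19 + 25 = 38
σ = (1, 0, 2): 29 + 26 + 30 = 85
σ = (1, 2, 0): 29 + 19 + (-1) = 47
σ = (2, 0, 1): 2 + 26 + 25 = 53
σ = (2, 1, 0): 2 + 27 + (-1) = 28
Optimal value attained by: σ = (2, 1, 0).
Answer: det⊕(G) = 28; verdict: NONSINGULAR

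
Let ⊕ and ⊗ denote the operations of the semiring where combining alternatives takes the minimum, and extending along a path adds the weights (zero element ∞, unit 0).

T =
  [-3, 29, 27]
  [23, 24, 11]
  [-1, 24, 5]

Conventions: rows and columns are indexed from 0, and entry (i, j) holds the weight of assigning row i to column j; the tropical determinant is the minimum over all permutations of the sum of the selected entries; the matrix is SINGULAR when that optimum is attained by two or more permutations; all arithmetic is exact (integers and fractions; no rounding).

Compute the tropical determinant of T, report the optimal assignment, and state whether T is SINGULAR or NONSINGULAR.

σ = (0, 1, 2): (-3) + 24 + 5 = 26
σ = (0, 2, 1): (-3) + 11 + 24 = 32
σ = (1, 0, 2): 29 + 23 + 5 = 57
σ = (1, 2, 0): 29 + 11 + (-1) = 39
σ = (2, 0, 1): 27 + 23 + 24 = 74
σ = (2, 1, 0): 27 + 24 + (-1) = 50
Optimal value attained by: σ = (0, 1, 2).
Answer: det⊕(T) = 26; verdict: NONSINGULAR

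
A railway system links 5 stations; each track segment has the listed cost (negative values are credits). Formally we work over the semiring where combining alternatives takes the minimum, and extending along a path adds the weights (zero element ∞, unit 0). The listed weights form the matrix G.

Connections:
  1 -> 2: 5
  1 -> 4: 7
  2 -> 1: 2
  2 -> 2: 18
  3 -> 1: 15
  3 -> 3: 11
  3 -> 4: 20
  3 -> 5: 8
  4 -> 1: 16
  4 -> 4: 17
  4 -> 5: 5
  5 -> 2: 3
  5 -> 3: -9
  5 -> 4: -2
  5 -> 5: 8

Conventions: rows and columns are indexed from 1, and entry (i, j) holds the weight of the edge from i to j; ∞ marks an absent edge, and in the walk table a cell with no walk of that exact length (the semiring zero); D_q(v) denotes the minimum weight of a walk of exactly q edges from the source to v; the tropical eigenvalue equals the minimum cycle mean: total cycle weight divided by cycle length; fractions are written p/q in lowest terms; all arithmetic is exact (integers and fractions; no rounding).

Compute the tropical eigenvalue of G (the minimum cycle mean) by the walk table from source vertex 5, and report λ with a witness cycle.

q=0: [∞, ∞, ∞, ∞, 0]
q=1: [∞, 3, -9, -2, 8]
q=2: [5, 11, -1, 6, -1]
q=3: [13, 2, -10, -3, 7]
q=4: [4, 10, -2, 5, -2]
q=5: [12, 1, -11, -4, 6]
Optimal cycle mean attained by: cycle 3->5->3, total 8 + (-9), length 2.
Answer: λ = -1/2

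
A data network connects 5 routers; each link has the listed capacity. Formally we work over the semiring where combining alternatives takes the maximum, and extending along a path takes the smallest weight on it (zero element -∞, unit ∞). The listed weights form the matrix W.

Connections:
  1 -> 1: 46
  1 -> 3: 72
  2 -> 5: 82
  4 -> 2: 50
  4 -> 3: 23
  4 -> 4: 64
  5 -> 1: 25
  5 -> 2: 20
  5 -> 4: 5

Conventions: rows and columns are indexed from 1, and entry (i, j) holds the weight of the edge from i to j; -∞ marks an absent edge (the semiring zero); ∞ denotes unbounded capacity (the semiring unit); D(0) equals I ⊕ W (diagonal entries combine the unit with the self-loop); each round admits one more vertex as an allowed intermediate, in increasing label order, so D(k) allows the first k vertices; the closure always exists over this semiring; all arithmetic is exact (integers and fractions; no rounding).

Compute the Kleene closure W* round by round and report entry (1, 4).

D(0):
  [∞, -∞, 72, -∞, -∞]
  [-∞, ∞, -∞, -∞, 82]
  [-∞, -∞, ∞, -∞, -∞]
  [-∞, 50, 23, ∞, -∞]
  [25, 20, -∞, 5, ∞]
D(1):
  [∞, -∞, 72, -∞, -∞]
  [-∞, ∞, -∞, -∞, 82]
  [-∞, -∞, ∞, -∞, -∞]
  [-∞, 50, 23, ∞, -∞]
  [25, 20, 25, 5, ∞]
D(2):
  [∞, -∞, 72, -∞, -∞]
  [-∞, ∞, -∞, -∞, 82]
  [-∞, -∞, ∞, -∞, -∞]
  [-∞, 50, 23, ∞, 50]
  [25, 20, 25, 5, ∞]
D(3):
  [∞, -∞, 72, -∞, -∞]
  [-∞, ∞, -∞, -∞, 82]
  [-∞, -∞, ∞, -∞, -∞]
  [-∞, 50, 23, ∞, 50]
  [25, 20, 25, 5, ∞]
D(4):
  [∞, -∞, 72, -∞, -∞]
  [-∞, ∞, -∞, -∞, 82]
  [-∞, -∞, ∞, -∞, -∞]
  [-∞, 50, 23, ∞, 50]
  [25, 20, 25, 5, ∞]
D(5):
  [∞, -∞, 72, -∞, -∞]
  [25, ∞, 25, 5, 82]
  [-∞, -∞, ∞, -∞, -∞]
  [25, 50, 25, ∞, 50]
  [25, 20, 25, 5, ∞]
Answer: W*[1][4] = -∞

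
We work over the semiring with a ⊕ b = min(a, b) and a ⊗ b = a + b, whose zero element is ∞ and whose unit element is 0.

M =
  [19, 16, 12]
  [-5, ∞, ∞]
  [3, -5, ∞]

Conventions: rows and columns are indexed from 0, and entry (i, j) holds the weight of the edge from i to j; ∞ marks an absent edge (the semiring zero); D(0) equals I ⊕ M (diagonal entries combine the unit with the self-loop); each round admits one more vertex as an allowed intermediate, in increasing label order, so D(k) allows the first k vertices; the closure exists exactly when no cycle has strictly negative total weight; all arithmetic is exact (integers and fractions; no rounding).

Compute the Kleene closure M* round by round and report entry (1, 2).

D(0):
  [0, 16, 12]
  [-5, 0, ∞]
  [3, -5, 0]
D(1):
  [0, 16, 12]
  [-5, 0, 7]
  [3, -5, 0]
D(2):
  [0, 16, 12]
  [-5, 0, 7]
  [-10, -5, 0]
D(3):
  [0, 7, 12]
  [-5, 0, 7]
  [-10, -5, 0]
Answer: M*[1][2] = 7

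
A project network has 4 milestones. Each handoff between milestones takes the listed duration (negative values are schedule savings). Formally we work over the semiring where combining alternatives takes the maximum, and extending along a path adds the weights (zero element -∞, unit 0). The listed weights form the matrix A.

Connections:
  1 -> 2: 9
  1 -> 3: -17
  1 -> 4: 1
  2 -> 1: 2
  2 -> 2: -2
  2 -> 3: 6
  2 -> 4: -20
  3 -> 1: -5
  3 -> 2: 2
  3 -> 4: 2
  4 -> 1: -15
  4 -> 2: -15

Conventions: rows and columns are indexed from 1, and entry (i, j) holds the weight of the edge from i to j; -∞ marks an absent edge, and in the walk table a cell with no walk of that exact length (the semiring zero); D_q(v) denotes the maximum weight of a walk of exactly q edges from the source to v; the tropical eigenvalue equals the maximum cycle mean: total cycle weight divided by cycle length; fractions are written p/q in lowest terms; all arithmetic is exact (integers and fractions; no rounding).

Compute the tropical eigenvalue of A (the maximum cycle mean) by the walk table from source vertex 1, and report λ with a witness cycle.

q=0: [0, -∞, -∞, -∞]
q=1: [-∞, 9, -17, 1]
q=2: [11, 7, 15, -11]
q=3: [10, 20, 13, 17]
q=4: [22, 19, 26, 15]
Optimal cycle mean attained by: cycle 1->2->1, total 9 + 2, length 2.
Answer: λ = 11/2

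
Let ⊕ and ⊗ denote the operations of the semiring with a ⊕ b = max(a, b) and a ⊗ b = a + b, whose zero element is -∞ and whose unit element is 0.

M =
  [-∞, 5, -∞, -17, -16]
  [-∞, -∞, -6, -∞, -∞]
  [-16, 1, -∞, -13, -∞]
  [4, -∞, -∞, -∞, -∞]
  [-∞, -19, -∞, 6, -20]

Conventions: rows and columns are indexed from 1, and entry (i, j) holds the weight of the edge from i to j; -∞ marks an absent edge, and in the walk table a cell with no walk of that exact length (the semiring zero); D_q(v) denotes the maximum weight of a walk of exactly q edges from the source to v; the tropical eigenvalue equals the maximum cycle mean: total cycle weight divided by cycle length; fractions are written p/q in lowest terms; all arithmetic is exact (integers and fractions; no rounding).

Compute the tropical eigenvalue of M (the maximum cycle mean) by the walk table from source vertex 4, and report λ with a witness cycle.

q=0: [-∞, -∞, -∞, 0, -∞]
q=1: [4, -∞, -∞, -∞, -∞]
q=2: [-∞, 9, -∞, -13, -12]
q=3: [-9, -31, 3, -6, -32]
q=4: [-2, 4, -37, -10, -25]
q=5: [-6, 3, -2, -19, -18]
Optimal cycle mean attained by: cycle 1->5->4->1, total (-16) + 6 + 4, length 3.
Answer: λ = -2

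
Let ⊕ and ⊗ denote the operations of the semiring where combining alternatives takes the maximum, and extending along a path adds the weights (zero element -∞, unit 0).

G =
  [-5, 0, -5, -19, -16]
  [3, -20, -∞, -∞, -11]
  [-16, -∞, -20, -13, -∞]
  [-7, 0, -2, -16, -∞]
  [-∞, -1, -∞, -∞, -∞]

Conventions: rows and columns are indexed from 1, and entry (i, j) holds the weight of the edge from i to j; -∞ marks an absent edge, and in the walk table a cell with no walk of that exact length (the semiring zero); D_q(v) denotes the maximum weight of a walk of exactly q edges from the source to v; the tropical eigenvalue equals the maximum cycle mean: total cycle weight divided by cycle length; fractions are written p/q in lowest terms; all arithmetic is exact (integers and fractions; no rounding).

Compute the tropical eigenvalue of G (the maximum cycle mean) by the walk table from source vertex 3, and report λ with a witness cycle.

q=0: [-∞, -∞, 0, -∞, -∞]
q=1: [-16, -∞, -20, -13, -∞]
q=2: [-20, -13, -15, -29, -32]
q=3: [-10, -20, -25, -28, -24]
q=4: [-15, -10, -15, -29, -26]
q=5: [-7, -15, -20, -28, -21]
Optimal cycle mean attained by: cycle 1->2->1, total 0 + 3, length 2.
Answer: λ = 3/2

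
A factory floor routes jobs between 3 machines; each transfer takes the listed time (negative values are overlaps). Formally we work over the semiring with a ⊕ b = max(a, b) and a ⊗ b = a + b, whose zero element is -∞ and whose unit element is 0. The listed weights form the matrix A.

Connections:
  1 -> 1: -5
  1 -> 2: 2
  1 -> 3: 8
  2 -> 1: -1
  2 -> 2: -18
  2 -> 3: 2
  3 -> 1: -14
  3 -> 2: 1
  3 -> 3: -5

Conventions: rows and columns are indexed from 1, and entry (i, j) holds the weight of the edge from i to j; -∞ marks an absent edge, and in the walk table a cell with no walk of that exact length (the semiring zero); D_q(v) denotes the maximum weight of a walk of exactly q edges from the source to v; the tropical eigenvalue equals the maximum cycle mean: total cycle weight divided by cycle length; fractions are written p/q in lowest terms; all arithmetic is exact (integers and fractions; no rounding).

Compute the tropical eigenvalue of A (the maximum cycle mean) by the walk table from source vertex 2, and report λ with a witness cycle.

q=0: [-∞, 0, -∞]
q=1: [-1, -18, 2]
q=2: [-6, 3, 7]
q=3: [2, 8, 5]
Optimal cycle mean attained by: cycle 1->3->2->1, total 8 + 1 + (-1), length 3.
Answer: λ = 8/3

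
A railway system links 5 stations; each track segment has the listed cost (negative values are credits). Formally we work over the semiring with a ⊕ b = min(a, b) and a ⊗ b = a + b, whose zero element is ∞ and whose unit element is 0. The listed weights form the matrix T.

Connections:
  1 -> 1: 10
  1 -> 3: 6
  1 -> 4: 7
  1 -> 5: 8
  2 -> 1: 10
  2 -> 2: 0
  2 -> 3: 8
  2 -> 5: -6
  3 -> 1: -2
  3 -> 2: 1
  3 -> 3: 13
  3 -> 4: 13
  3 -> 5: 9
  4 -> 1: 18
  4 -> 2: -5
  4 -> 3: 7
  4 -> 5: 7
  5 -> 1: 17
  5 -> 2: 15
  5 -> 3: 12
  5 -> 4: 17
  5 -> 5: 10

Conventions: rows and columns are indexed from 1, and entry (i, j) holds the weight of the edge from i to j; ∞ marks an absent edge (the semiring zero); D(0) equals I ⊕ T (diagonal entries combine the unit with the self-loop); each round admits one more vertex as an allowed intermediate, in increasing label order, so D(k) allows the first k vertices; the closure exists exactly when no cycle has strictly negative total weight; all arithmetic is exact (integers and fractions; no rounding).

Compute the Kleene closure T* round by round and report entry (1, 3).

D(0):
  [0, ∞, 6, 7, 8]
  [10, 0, 8, ∞, -6]
  [-2, 1, 0, 13, 9]
  [18, -5, 7, 0, 7]
  [17, 15, 12, 17, 0]
D(1):
  [0, ∞, 6, 7, 8]
  [10, 0, 8, 17, -6]
  [-2, 1, 0, 5, 6]
  [18, -5, 7, 0, 7]
  [17, 15, 12, 17, 0]
D(2):
  [0, ∞, 6, 7, 8]
  [10, 0, 8, 17, -6]
  [-2, 1, 0, 5, -5]
  [5, -5, 3, 0, -11]
  [17, 15, 12, 17, 0]
D(3):
  [0, 7, 6, 7, 1]
  [6, 0, 8, 13, -6]
  [-2, 1, 0, 5, -5]
  [1, -5, 3, 0, -11]
  [10, 13, 12, 17, 0]
D(4):
  [0, 2, 6, 7, -4]
  [6, 0, 8, 13, -6]
  [-2, 0, 0, 5, -6]
  [1, -5, 3, 0, -11]
  [10, 12, 12, 17, 0]
D(5):
  [0, 2, 6, 7, -4]
  [4, 0, 6, 11, -6]
  [-2, 0, 0, 5, -6]
  [-1, -5, 1, 0, -11]
  [10, 12, 12, 17, 0]
Answer: T*[1][3] = 6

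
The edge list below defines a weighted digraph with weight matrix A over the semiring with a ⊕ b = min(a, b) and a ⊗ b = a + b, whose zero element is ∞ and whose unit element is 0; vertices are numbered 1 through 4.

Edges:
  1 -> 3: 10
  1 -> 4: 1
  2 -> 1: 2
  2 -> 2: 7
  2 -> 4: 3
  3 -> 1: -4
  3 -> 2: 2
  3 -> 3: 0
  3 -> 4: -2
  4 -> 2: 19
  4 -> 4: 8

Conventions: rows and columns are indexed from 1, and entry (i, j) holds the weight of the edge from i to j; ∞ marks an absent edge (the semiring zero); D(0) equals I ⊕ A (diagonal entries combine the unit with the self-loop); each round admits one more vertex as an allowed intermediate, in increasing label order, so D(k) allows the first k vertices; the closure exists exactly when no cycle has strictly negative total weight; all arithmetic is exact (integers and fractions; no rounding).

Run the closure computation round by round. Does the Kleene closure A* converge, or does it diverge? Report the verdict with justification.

D(0):
  [0, ∞, 10, 1]
  [2, 0, ∞, 3]
  [-4, 2, 0, -2]
  [∞, 19, ∞, 0]
D(1):
  [0, ∞, 10, 1]
  [2, 0, 12, 3]
  [-4, 2, 0, -3]
  [∞, 19, ∞, 0]
D(2):
  [0, ∞, 10, 1]
  [2, 0, 12, 3]
  [-4, 2, 0, -3]
  [21, 19, 31, 0]
D(3):
  [0, 12, 10, 1]
  [2, 0, 12, 3]
  [-4, 2, 0, -3]
  [21, 19, 31, 0]
D(4):
  [0, 12, 10, 1]
  [2, 0, 12, 3]
  [-4, 2, 0, -3]
  [21, 19, 31, 0]
Key observation: every diagonal entry stays at the unit through all rounds, so no improving cycle exists.
Answer: CONVERGES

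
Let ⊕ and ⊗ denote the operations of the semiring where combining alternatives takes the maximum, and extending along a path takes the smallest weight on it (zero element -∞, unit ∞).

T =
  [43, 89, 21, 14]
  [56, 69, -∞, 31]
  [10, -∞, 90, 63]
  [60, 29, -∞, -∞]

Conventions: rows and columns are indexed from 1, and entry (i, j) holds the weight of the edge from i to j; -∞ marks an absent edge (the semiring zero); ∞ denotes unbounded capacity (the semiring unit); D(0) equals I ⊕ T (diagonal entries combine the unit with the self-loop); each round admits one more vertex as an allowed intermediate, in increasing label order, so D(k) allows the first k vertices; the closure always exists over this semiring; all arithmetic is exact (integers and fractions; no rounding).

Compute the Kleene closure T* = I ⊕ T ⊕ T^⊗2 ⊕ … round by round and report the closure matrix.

D(0):
  [∞, 89, 21, 14]
  [56, ∞, -∞, 31]
  [10, -∞, ∞, 63]
  [60, 29, -∞, ∞]
D(1):
  [∞, 89, 21, 14]
  [56, ∞, 21, 31]
  [10, 10, ∞, 63]
  [60, 60, 21, ∞]
D(2):
  [∞, 89, 21, 31]
  [56, ∞, 21, 31]
  [10, 10, ∞, 63]
  [60, 60, 21, ∞]
D(3):
  [∞, 89, 21, 31]
  [56, ∞, 21, 31]
  [10, 10, ∞, 63]
  [60, 60, 21, ∞]
D(4):
  [∞, 89, 21, 31]
  [56, ∞, 21, 31]
  [60, 60, ∞, 63]
  [60, 60, 21, ∞]
Answer: T* = [[∞, 89, 21, 31], [56, ∞, 21, 31], [60, 60, ∞, 63], [60, 60, 21, ∞]]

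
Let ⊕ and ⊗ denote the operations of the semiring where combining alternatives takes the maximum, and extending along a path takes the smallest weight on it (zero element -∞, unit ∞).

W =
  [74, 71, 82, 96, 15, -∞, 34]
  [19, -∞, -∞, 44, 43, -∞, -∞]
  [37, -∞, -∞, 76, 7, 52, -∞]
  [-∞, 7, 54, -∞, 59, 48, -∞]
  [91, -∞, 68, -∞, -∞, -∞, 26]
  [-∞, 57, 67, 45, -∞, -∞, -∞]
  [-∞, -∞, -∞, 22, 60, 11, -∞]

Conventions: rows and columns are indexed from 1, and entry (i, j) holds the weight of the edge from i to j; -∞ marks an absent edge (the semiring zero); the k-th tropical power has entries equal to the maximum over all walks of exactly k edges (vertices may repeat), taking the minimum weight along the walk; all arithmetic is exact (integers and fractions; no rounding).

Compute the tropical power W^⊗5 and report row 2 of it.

W^⊗2:
  [74, 71, 74, 76, 59, 52, 34]
  [43, 19, 44, 19, 44, 44, 26]
  [37, 52, 54, 45, 59, 48, 34]
  [59, 48, 59, 54, 7, 52, 26]
  [74, 71, 82, 91, 26, 52, 34]
  [37, 7, 45, 67, 45, 52, -∞]
  [60, 11, 60, 11, 22, 22, 26]
W^⊗3:
  [74, 71, 74, 74, 59, 52, 34]
  [44, 44, 44, 44, 26, 44, 34]
  [59, 48, 59, 54, 45, 52, 34]
  [59, 59, 59, 59, 54, 52, 34]
  [74, 71, 74, 76, 59, 52, 34]
  [45, 52, 54, 45, 59, 48, 34]
  [60, 60, 60, 60, 26, 52, 34]
W^⊗4:
  [74, 71, 74, 74, 59, 52, 34]
  [44, 44, 44, 44, 44, 44, 34]
  [59, 59, 59, 59, 54, 52, 34]
  [59, 59, 59, 59, 59, 52, 34]
  [74, 71, 74, 74, 59, 52, 34]
  [59, 48, 59, 54, 45, 52, 34]
  [60, 60, 60, 60, 59, 52, 34]
W^⊗5:
  [74, 71, 74, 74, 59, 52, 34]
  [44, 44, 44, 44, 44, 44, 34]
  [59, 59, 59, 59, 59, 52, 34]
  [59, 59, 59, 59, 59, 52, 34]
  [74, 71, 74, 74, 59, 52, 34]
  [59, 59, 59, 59, 54, 52, 34]
  [60, 60, 60, 60, 59, 52, 34]
Answer: row 2 of W^⊗5 = [44, 44, 44, 44, 44, 44, 34]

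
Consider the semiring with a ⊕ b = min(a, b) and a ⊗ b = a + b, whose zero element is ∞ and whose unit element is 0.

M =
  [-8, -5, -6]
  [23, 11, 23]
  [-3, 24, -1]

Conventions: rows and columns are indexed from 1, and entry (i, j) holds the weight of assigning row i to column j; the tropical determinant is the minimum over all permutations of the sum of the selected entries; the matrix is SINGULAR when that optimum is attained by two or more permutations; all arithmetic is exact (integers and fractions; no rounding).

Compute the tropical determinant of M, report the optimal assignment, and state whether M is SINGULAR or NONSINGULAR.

σ = (1, 2, 3): (-8) + 11 + (-1) = 2
σ = (1, 3, 2): (-8) + 23 + 24 = 39
σ = (2, 1, 3): (-5) + 23 + (-1) = 17
σ = (2, 3, 1): (-5) + 23 + (-3) = 15
σ = (3, 1, 2): (-6) + 23 + 24 = 41
σ = (3, 2, 1): (-6) + 11 + (-3) = 2
Optimal value attained by: σ = (1, 2, 3).
Answer: det⊕(M) = 2; verdict: SINGULAR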